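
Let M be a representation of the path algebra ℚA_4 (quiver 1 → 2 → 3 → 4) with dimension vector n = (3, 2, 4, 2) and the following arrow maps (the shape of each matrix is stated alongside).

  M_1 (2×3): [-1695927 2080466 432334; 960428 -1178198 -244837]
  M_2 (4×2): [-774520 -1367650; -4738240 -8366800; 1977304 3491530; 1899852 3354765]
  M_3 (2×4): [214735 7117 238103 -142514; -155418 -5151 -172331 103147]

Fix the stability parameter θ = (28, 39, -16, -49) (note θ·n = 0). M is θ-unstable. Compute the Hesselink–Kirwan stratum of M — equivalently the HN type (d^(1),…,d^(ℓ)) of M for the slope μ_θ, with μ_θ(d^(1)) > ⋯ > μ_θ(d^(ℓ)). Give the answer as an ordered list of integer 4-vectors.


Via rank(M_{q-1}∘⋯∘M_p): M ≅ I[1,1], I[1,2], I[1,4], I[3,3]^2, I[3,4].
μ_θ-semistable layers: μ^(1)=39; μ^(2)=28; μ^(3)=1/2; μ^(4)=-16; μ^(5)=-65/2

((0, 1, 0, 0); (2, 0, 0, 0); (1, 1, 1, 1); (0, 0, 2, 0); (0, 0, 1, 1))


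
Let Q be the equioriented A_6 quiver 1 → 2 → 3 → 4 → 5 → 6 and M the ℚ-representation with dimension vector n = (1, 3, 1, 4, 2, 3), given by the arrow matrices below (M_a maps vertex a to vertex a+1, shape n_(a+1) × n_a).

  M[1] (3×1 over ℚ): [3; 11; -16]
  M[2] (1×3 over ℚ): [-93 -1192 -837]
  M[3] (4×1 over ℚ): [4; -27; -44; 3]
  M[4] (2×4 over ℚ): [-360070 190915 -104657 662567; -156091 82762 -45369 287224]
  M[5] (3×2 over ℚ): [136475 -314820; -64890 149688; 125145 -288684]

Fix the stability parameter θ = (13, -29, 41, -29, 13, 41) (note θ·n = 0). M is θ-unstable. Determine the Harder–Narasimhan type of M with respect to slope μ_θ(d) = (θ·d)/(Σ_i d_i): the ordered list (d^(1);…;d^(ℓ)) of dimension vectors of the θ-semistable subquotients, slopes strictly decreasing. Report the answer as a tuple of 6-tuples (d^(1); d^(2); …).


Via rank(M_{q-1}∘⋯∘M_p): M ≅ I[1,5], I[2,2]^2, I[4,4]^2, I[4,6], I[6,6]^2.
μ_θ-semistable layers: μ^(1)=41; μ^(2)=13; μ^(3)=6; μ^(4)=-8; μ^(5)=-29

((0, 0, 0, 0, 0, 3); (0, 0, 0, 0, 2, 0); (0, 0, 1, 1, 0, 0); (1, 1, 0, 0, 0, 0); (0, 2, 0, 3, 0, 0))


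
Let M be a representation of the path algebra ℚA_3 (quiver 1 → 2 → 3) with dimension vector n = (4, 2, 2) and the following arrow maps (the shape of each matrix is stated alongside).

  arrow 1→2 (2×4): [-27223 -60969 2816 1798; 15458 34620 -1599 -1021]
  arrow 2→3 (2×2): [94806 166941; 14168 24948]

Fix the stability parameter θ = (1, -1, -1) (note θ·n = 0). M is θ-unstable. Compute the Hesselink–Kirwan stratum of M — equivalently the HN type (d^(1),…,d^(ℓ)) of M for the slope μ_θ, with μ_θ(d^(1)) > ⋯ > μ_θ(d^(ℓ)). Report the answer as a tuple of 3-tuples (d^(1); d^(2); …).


Via rank(M_{q-1}∘⋯∘M_p): M ≅ I[1,1]^2, I[1,2], I[1,3], I[3,3].
μ_θ-semistable layers: μ^(1)=1; μ^(2)=0; μ^(3)=-1/3; μ^(4)=-1

((2, 0, 0); (1, 1, 0); (1, 1, 1); (0, 0, 1))


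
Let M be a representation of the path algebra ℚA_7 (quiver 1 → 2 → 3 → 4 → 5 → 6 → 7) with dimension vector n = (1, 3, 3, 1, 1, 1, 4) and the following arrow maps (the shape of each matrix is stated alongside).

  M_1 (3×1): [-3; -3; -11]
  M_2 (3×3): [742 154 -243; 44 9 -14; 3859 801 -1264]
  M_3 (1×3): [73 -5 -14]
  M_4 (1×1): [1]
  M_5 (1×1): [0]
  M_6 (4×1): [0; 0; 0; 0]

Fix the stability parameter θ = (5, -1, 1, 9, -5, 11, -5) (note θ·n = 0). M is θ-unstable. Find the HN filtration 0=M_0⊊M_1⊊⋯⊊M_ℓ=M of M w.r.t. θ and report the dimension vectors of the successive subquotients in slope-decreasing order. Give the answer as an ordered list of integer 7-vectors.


Via rank(M_{q-1}∘⋯∘M_p): M ≅ I[1,5], I[2,3]^2, I[6,6], I[7,7]^4.
μ_θ-semistable layers: μ^(1)=11; μ^(2)=2; μ^(3)=5/3; μ^(4)=1; μ^(5)=-1; μ^(6)=-5

((0, 0, 0, 0, 0, 1, 0); (0, 0, 0, 1, 1, 0, 0); (1, 1, 1, 0, 0, 0, 0); (0, 0, 2, 0, 0, 0, 0); (0, 2, 0, 0, 0, 0, 0); (0, 0, 0, 0, 0, 0, 4))


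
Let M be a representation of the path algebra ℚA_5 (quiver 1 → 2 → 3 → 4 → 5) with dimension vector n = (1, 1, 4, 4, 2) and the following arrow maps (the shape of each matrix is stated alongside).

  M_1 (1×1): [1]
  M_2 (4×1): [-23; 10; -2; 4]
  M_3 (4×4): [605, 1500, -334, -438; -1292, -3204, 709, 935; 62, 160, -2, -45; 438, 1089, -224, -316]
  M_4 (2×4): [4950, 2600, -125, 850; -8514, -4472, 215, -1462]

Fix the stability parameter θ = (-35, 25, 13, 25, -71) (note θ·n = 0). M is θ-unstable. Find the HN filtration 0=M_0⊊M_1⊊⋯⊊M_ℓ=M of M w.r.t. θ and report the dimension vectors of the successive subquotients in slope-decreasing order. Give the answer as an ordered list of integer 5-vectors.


Interval decomposition of M: I[1,4], I[3,4]^2, I[3,5], I[5,5].
HN type (ℓ=6): μ^(1)=25; μ^(2)=19; μ^(3)=13; μ^(4)=-11; μ^(5)=-35; μ^(6)=-71

((0, 0, 0, 3, 0); (0, 1, 1, 0, 0); (0, 0, 2, 0, 0); (0, 0, 1, 1, 1); (1, 0, 0, 0, 0); (0, 0, 0, 0, 1))


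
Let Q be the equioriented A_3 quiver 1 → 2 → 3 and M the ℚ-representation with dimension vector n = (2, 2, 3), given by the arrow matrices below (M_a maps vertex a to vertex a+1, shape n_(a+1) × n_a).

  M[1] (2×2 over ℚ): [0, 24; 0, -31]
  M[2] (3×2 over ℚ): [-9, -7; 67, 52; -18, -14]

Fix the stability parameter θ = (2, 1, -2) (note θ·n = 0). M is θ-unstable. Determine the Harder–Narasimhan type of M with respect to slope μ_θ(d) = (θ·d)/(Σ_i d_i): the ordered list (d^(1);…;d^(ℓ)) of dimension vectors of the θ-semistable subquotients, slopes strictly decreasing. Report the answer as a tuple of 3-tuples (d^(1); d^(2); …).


Via rank(M_{q-1}∘⋯∘M_p): M ≅ I[1,1], I[1,3], I[2,3], I[3,3].
μ_θ-semistable layers: μ^(1)=2; μ^(2)=1/3; μ^(3)=-1/2; μ^(4)=-2

((1, 0, 0); (1, 1, 1); (0, 1, 1); (0, 0, 1))


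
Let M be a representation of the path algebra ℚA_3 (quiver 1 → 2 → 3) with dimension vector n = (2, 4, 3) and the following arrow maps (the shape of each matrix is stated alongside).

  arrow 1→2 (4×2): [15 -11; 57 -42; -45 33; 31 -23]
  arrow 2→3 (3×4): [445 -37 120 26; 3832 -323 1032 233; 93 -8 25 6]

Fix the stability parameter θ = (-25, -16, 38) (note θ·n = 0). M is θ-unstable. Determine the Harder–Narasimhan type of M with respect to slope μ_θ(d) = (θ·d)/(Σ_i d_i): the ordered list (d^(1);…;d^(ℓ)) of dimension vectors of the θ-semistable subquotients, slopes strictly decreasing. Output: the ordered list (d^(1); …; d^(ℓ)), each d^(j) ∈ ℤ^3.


Interval decomposition of M: I[1,2], I[1,3], I[2,3]^2.
HN type (ℓ=3): μ^(1)=38; μ^(2)=-16; μ^(3)=-25

((0, 0, 3); (0, 4, 0); (2, 0, 0))


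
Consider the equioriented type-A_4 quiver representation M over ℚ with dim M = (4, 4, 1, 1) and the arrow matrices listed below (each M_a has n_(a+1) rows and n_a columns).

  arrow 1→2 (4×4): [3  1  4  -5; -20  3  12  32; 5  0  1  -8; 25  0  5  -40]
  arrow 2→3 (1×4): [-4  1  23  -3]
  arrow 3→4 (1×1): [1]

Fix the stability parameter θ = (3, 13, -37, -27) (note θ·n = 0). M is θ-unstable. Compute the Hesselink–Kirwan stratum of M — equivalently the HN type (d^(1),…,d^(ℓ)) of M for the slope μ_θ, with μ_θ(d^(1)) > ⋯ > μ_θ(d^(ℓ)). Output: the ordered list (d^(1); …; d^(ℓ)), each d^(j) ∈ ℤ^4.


Interval decomposition of M: I[1,1], I[1,2]^2, I[1,4], I[2,2].
HN type (ℓ=3): μ^(1)=13; μ^(2)=3; μ^(3)=-12

((0, 3, 0, 0); (3, 0, 0, 0); (1, 1, 1, 1))


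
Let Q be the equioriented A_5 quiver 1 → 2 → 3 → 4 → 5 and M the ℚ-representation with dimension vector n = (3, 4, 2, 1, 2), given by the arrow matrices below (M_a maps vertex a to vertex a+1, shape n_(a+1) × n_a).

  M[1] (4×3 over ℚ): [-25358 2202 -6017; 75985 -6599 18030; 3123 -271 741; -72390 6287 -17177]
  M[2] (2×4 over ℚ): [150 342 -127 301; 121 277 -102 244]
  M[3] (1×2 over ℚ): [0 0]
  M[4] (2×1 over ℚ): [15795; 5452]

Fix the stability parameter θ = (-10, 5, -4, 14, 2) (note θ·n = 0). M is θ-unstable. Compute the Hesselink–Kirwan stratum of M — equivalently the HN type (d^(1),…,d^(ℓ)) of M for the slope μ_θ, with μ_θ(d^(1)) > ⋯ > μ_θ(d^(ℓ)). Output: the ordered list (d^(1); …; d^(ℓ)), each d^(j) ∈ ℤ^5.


Interval decomposition of M: I[1,2], I[1,3]^2, I[2,2], I[4,5], I[5,5].
HN type (ℓ=5): μ^(1)=8; μ^(2)=5; μ^(3)=2; μ^(4)=1/2; μ^(5)=-10

((0, 0, 0, 1, 1); (0, 2, 0, 0, 0); (0, 0, 0, 0, 1); (0, 2, 2, 0, 0); (3, 0, 0, 0, 0))


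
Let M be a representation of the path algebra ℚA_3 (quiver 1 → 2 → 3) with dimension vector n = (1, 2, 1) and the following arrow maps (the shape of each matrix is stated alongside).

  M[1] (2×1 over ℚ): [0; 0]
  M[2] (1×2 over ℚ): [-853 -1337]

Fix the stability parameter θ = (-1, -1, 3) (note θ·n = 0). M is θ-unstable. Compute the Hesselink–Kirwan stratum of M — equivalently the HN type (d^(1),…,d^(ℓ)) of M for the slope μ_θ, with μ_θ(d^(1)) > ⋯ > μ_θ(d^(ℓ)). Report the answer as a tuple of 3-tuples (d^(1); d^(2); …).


Via rank(M_{q-1}∘⋯∘M_p): M ≅ I[1,1], I[2,2], I[2,3].
μ_θ-semistable layers: μ^(1)=3; μ^(2)=-1

((0, 0, 1); (1, 2, 0))


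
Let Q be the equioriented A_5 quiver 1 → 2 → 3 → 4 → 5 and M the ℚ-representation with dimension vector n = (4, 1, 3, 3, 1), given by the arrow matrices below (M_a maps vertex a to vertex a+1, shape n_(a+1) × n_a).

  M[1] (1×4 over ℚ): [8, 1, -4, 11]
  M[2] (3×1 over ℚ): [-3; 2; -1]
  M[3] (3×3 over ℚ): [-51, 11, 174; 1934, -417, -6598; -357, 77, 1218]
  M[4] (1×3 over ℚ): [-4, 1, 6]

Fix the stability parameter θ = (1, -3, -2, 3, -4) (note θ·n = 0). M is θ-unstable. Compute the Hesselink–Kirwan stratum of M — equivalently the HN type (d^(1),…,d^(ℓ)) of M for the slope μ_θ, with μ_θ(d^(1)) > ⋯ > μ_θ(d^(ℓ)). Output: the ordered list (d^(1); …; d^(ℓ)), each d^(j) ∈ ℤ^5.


Barcode: M ≅ I[1,1]^3, I[1,4], I[3,3], I[3,5], I[4,4]. HN layers by μ_θ (5 steps, strictly decreasing):
  μ^(1)=3; μ^(2)=1; μ^(3)=-1/2; μ^(4)=-4/3; μ^(5)=-2

((0, 0, 0, 2, 0); (3, 0, 0, 0, 0); (0, 0, 0, 1, 1); (1, 1, 1, 0, 0); (0, 0, 2, 0, 0))


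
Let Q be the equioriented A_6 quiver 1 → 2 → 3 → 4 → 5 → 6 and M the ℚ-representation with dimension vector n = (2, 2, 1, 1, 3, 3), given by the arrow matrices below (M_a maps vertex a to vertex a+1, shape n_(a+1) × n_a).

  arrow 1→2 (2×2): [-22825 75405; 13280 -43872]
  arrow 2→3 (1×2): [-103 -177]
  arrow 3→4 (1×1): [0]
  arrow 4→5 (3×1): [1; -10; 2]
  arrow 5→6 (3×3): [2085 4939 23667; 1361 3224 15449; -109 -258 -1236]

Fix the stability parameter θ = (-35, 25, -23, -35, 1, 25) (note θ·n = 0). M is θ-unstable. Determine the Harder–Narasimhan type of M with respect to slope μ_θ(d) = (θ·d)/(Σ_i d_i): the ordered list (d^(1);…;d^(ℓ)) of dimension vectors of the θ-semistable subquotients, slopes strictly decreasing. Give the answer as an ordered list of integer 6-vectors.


Interval decomposition of M: I[1,1], I[1,3], I[2,2], I[4,6], I[5,6]^2.
HN type (ℓ=3): μ^(1)=25; μ^(2)=1; μ^(3)=-35

((0, 1, 0, 0, 0, 3); (0, 1, 1, 0, 3, 0); (2, 0, 0, 1, 0, 0))


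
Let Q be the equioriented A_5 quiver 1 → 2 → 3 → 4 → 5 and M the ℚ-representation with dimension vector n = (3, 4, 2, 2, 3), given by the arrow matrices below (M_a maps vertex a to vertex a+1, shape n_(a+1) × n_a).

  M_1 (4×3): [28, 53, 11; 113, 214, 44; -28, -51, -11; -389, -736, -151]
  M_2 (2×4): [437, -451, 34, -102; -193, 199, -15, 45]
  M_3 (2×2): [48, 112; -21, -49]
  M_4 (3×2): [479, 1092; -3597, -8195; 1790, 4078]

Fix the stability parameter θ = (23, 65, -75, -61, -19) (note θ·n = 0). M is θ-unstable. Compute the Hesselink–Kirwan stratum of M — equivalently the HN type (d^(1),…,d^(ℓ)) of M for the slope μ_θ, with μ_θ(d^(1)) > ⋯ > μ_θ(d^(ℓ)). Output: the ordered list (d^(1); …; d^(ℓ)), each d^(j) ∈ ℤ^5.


Via rank(M_{q-1}∘⋯∘M_p): M ≅ I[1,2], I[1,3], I[1,5], I[2,2], I[4,5], I[5,5].
μ_θ-semistable layers: μ^(1)=65; μ^(2)=23; μ^(3)=13/3; μ^(4)=-67/5; μ^(5)=-19; μ^(6)=-61

((0, 2, 0, 0, 0); (1, 0, 0, 0, 0); (1, 1, 1, 0, 0); (1, 1, 1, 1, 1); (0, 0, 0, 0, 2); (0, 0, 0, 1, 0))


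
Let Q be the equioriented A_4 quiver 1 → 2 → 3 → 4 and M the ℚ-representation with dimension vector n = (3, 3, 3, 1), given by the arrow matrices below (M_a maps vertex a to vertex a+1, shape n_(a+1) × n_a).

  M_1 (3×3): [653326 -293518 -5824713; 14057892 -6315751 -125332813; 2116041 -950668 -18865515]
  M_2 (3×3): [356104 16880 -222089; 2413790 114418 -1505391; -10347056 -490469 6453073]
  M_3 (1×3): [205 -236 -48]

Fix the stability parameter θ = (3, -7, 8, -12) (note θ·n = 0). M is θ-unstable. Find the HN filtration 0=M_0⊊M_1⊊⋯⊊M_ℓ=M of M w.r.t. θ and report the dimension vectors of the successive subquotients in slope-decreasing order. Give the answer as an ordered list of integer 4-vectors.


Barcode: M ≅ I[1,3]^2, I[1,4]. HN layers by μ_θ (2 steps, strictly decreasing):
  μ^(1)=8; μ^(2)=-2

((0, 0, 2, 0); (3, 3, 1, 1))


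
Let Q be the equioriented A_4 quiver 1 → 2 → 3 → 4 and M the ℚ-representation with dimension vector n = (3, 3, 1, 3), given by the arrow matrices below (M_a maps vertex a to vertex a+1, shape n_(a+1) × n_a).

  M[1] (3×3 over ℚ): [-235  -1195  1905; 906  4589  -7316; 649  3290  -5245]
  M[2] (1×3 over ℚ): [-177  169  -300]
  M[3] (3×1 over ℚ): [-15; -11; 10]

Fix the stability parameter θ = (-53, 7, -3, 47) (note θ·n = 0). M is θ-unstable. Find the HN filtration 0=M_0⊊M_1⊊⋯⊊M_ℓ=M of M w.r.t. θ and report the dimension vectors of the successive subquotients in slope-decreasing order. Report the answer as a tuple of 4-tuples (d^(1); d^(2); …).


Barcode: M ≅ I[1,1], I[1,2], I[1,4], I[2,2], I[4,4]^2. HN layers by μ_θ (4 steps, strictly decreasing):
  μ^(1)=47; μ^(2)=7; μ^(3)=2; μ^(4)=-53

((0, 0, 0, 3); (0, 2, 0, 0); (0, 1, 1, 0); (3, 0, 0, 0))


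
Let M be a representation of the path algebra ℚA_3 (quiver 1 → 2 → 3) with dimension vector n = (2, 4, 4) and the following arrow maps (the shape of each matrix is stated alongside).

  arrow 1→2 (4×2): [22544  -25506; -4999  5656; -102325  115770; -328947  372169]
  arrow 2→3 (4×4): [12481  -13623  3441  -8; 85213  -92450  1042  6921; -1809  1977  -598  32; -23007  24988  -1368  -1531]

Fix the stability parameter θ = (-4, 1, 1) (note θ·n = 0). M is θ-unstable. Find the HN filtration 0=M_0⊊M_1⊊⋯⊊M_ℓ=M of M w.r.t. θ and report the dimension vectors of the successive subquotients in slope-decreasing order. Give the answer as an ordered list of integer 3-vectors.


Via rank(M_{q-1}∘⋯∘M_p): M ≅ I[1,3]^2, I[2,3]^2.
μ_θ-semistable layers: μ^(1)=1; μ^(2)=-4

((0, 4, 4); (2, 0, 0))


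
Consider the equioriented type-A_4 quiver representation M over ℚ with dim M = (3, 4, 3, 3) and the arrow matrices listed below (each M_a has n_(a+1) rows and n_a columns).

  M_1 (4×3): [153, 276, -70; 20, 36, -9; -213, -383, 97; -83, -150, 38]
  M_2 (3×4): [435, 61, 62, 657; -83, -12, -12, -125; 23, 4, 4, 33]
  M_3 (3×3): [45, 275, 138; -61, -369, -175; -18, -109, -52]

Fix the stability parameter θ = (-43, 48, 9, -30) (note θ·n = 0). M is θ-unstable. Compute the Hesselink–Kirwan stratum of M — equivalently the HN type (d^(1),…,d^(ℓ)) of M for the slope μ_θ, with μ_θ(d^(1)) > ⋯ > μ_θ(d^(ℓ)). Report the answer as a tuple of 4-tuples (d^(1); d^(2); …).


Barcode: M ≅ I[1,2], I[1,4]^2, I[2,4]. HN layers by μ_θ (3 steps, strictly decreasing):
  μ^(1)=48; μ^(2)=9; μ^(3)=-43

((0, 1, 0, 0); (0, 3, 3, 3); (3, 0, 0, 0))


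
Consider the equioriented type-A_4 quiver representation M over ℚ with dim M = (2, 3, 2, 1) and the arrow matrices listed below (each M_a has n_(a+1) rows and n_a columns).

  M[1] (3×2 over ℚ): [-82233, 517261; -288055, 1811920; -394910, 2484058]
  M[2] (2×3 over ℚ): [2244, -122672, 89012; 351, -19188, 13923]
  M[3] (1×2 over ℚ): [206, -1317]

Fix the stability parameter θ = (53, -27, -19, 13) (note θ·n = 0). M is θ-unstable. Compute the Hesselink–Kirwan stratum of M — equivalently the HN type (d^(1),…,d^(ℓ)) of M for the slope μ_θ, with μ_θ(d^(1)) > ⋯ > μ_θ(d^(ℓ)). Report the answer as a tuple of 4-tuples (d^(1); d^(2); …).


Interval decomposition of M: I[1,2], I[1,4], I[2,2], I[3,3].
HN type (ℓ=4): μ^(1)=13; μ^(2)=7/3; μ^(3)=-19; μ^(4)=-27

((1, 1, 0, 1); (1, 1, 1, 0); (0, 0, 1, 0); (0, 1, 0, 0))


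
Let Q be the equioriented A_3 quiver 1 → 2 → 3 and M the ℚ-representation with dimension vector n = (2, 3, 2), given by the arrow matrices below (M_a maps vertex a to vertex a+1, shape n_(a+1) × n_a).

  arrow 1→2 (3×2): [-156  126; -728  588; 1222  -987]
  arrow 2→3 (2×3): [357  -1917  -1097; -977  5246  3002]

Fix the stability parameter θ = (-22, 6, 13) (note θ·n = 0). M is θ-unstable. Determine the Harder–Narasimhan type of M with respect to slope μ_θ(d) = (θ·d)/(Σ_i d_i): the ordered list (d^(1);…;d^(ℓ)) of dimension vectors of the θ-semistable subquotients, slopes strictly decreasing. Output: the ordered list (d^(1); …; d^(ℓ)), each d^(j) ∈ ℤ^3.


Interval decomposition of M: I[1,1], I[1,3], I[2,2], I[2,3].
HN type (ℓ=3): μ^(1)=13; μ^(2)=6; μ^(3)=-22

((0, 0, 2); (0, 3, 0); (2, 0, 0))


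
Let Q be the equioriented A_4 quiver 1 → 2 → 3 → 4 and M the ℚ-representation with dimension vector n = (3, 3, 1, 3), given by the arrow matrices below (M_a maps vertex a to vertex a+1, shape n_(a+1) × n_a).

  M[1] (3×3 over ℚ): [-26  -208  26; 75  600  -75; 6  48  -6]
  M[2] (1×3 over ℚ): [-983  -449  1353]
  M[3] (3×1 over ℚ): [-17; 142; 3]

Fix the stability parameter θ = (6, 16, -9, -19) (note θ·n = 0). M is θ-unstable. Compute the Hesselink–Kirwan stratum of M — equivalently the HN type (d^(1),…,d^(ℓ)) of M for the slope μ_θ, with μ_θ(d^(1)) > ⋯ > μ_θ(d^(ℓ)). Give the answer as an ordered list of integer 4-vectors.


Interval decomposition of M: I[1,1]^2, I[1,4], I[2,2]^2, I[4,4]^2.
HN type (ℓ=4): μ^(1)=16; μ^(2)=6; μ^(3)=-3/2; μ^(4)=-19

((0, 2, 0, 0); (2, 0, 0, 0); (1, 1, 1, 1); (0, 0, 0, 2))


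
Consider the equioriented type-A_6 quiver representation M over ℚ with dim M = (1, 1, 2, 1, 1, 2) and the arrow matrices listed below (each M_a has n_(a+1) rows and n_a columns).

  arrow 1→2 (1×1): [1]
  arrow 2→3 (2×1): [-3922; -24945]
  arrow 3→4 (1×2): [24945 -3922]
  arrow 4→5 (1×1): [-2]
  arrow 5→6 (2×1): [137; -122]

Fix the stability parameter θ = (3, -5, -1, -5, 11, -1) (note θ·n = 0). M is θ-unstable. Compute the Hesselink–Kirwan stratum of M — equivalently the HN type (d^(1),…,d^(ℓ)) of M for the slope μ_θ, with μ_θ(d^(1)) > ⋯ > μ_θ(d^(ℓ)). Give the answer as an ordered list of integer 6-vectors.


Barcode: M ≅ I[1,3], I[3,6], I[6,6]. HN layers by μ_θ (3 steps, strictly decreasing):
  μ^(1)=5; μ^(2)=-1; μ^(3)=-3

((0, 0, 0, 0, 1, 1); (1, 1, 1, 0, 0, 1); (0, 0, 1, 1, 0, 0))


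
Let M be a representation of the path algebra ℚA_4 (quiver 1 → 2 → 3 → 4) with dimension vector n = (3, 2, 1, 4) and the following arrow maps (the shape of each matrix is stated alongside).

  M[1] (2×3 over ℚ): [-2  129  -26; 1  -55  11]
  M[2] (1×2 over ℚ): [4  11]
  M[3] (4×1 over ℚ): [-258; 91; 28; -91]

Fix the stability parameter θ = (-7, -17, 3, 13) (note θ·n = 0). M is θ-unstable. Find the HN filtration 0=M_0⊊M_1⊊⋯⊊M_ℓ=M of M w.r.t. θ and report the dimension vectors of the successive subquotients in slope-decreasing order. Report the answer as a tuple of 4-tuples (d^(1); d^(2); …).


Via rank(M_{q-1}∘⋯∘M_p): M ≅ I[1,1], I[1,2], I[1,4], I[4,4]^3.
μ_θ-semistable layers: μ^(1)=13; μ^(2)=3; μ^(3)=-7; μ^(4)=-12

((0, 0, 0, 4); (0, 0, 1, 0); (1, 0, 0, 0); (2, 2, 0, 0))


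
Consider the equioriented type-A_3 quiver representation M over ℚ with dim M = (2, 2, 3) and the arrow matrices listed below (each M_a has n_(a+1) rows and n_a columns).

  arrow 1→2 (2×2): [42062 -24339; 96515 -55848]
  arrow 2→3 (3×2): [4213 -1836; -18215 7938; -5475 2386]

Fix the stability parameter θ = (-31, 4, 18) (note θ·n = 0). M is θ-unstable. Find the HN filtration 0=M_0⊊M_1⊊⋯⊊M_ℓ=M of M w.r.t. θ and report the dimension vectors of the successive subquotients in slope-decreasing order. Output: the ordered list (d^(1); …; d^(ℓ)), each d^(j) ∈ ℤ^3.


Interval decomposition of M: I[1,3]^2, I[3,3].
HN type (ℓ=3): μ^(1)=18; μ^(2)=4; μ^(3)=-31

((0, 0, 3); (0, 2, 0); (2, 0, 0))


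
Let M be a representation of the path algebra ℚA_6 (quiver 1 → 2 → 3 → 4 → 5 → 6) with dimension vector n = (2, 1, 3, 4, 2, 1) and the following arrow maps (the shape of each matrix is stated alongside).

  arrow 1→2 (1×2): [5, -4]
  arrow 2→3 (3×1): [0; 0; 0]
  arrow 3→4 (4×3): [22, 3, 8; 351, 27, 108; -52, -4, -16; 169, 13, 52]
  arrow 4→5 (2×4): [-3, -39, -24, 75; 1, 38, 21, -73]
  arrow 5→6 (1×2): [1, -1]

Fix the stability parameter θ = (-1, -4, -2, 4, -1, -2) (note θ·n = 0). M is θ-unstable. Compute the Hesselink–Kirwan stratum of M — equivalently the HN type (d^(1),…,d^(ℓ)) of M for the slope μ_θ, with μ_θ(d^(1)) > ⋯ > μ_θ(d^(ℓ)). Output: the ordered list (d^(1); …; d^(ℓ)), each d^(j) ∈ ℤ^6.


Barcode: M ≅ I[1,1], I[1,2], I[3,3], I[3,5], I[3,6], I[4,4]^2. HN layers by μ_θ (6 steps, strictly decreasing):
  μ^(1)=4; μ^(2)=3/2; μ^(3)=1/3; μ^(4)=-1; μ^(5)=-2; μ^(6)=-5/2

((0, 0, 0, 2, 0, 0); (0, 0, 0, 1, 1, 0); (0, 0, 0, 1, 1, 1); (1, 0, 0, 0, 0, 0); (0, 0, 3, 0, 0, 0); (1, 1, 0, 0, 0, 0))


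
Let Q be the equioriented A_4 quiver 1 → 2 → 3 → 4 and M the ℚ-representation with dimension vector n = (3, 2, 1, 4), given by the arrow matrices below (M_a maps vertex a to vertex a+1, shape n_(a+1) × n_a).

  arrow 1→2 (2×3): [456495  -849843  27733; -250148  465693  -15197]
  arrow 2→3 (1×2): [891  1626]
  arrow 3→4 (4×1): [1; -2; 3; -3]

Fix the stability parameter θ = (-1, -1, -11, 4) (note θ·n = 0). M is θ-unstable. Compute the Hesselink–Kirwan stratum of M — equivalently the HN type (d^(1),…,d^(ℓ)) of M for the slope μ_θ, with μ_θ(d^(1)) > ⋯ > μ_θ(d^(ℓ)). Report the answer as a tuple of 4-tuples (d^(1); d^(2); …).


Barcode: M ≅ I[1,1], I[1,2], I[1,4], I[4,4]^3. HN layers by μ_θ (3 steps, strictly decreasing):
  μ^(1)=4; μ^(2)=-1; μ^(3)=-13/3

((0, 0, 0, 4); (2, 1, 0, 0); (1, 1, 1, 0))


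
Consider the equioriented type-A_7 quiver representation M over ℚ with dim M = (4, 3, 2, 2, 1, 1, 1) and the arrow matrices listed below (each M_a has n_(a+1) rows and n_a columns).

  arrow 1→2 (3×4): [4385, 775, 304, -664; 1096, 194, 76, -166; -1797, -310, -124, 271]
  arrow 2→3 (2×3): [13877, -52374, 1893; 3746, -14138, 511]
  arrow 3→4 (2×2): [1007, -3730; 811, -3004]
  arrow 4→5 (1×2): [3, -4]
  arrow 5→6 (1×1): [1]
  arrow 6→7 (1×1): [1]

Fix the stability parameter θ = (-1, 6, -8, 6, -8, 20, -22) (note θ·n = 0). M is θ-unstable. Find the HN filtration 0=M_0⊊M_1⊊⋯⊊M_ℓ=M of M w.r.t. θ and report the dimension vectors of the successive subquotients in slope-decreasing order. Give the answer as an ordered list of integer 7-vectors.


Barcode: M ≅ I[1,1], I[1,2], I[1,4], I[1,7]. HN layers by μ_θ (2 steps, strictly decreasing):
  μ^(1)=6; μ^(2)=-1

((0, 1, 0, 1, 0, 0, 0); (4, 2, 2, 1, 1, 1, 1))


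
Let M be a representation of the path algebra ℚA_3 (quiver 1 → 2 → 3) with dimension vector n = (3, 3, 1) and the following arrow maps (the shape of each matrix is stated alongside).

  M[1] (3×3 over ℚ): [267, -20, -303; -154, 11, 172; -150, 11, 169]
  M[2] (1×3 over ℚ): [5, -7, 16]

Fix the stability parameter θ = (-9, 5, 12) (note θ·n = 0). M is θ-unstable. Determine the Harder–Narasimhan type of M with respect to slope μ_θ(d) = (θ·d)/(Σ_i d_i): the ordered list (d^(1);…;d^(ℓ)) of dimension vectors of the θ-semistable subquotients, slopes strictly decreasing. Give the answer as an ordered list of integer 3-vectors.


Barcode: M ≅ I[1,2]^2, I[1,3]. HN layers by μ_θ (3 steps, strictly decreasing):
  μ^(1)=12; μ^(2)=5; μ^(3)=-9

((0, 0, 1); (0, 3, 0); (3, 0, 0))


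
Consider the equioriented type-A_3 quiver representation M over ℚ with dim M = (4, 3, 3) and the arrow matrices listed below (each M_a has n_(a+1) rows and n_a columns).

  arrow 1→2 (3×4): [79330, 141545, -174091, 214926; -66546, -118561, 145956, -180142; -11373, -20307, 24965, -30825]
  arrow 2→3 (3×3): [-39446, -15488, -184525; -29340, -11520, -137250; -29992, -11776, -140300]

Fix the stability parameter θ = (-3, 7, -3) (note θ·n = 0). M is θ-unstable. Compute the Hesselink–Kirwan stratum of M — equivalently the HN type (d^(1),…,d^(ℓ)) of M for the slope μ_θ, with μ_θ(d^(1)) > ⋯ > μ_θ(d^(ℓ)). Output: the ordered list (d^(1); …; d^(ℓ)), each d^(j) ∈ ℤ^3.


Interval decomposition of M: I[1,1], I[1,2]^2, I[1,3], I[3,3]^2.
HN type (ℓ=3): μ^(1)=7; μ^(2)=2; μ^(3)=-3

((0, 2, 0); (0, 1, 1); (4, 0, 2))


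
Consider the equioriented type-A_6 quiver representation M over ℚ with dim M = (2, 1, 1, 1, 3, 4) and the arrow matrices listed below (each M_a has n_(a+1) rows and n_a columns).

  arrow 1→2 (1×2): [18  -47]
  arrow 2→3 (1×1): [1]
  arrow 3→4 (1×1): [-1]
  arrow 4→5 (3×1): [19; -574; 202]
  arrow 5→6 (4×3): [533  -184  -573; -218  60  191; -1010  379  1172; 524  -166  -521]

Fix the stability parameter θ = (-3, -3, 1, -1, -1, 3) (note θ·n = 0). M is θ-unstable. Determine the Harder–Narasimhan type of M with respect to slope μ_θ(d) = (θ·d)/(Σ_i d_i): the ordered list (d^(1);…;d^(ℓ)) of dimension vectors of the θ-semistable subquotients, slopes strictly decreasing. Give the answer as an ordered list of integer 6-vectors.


Interval decomposition of M: I[1,1], I[1,6], I[5,6]^2, I[6,6].
HN type (ℓ=4): μ^(1)=3; μ^(2)=-1/3; μ^(3)=-1; μ^(4)=-3

((0, 0, 0, 0, 0, 4); (0, 0, 1, 1, 1, 0); (0, 0, 0, 0, 2, 0); (2, 1, 0, 0, 0, 0))


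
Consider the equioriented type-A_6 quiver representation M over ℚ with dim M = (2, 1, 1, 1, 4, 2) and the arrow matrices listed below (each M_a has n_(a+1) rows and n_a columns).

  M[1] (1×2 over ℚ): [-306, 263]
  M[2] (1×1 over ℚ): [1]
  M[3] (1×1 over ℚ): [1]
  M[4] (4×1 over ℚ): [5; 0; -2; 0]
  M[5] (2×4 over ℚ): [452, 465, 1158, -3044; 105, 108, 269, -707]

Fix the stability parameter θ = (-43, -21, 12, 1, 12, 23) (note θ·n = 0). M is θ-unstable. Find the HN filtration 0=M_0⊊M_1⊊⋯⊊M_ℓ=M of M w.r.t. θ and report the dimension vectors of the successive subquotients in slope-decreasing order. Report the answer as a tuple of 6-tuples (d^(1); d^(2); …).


Barcode: M ≅ I[1,1], I[1,6], I[5,5]^2, I[5,6]. HN layers by μ_θ (5 steps, strictly decreasing):
  μ^(1)=23; μ^(2)=12; μ^(3)=13/2; μ^(4)=-21; μ^(5)=-43

((0, 0, 0, 0, 0, 2); (0, 0, 0, 0, 4, 0); (0, 0, 1, 1, 0, 0); (0, 1, 0, 0, 0, 0); (2, 0, 0, 0, 0, 0))


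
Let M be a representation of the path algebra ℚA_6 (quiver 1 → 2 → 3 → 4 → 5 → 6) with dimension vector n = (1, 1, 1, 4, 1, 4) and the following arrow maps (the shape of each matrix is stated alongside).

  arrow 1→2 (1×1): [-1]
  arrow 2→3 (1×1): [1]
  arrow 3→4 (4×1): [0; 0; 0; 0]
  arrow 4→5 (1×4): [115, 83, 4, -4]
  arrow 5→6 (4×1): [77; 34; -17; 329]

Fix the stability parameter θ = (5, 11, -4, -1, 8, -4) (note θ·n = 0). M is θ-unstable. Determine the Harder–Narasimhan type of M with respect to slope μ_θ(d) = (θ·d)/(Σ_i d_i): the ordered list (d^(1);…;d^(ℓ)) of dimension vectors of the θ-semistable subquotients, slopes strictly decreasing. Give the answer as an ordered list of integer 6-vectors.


Interval decomposition of M: I[1,3], I[4,4]^3, I[4,6], I[6,6]^3.
HN type (ℓ=4): μ^(1)=4; μ^(2)=2; μ^(3)=-1; μ^(4)=-4

((1, 1, 1, 0, 0, 0); (0, 0, 0, 0, 1, 1); (0, 0, 0, 4, 0, 0); (0, 0, 0, 0, 0, 3))


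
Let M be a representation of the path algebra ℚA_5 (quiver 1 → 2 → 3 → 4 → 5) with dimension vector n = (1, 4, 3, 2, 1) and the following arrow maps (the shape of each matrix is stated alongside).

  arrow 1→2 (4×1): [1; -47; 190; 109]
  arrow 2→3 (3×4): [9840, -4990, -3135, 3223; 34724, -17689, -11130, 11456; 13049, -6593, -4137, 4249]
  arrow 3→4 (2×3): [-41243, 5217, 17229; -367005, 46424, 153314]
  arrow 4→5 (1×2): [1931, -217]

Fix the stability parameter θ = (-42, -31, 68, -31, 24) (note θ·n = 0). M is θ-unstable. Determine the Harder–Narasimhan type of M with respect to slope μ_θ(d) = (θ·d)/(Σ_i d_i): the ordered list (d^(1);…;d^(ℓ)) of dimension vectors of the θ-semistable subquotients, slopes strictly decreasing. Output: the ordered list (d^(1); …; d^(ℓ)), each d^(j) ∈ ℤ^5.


Via rank(M_{q-1}∘⋯∘M_p): M ≅ I[1,5], I[2,2], I[2,3], I[2,4].
μ_θ-semistable layers: μ^(1)=68; μ^(2)=24; μ^(3)=37/2; μ^(4)=-31; μ^(5)=-42

((0, 0, 1, 0, 0); (0, 0, 0, 0, 1); (0, 0, 2, 2, 0); (0, 4, 0, 0, 0); (1, 0, 0, 0, 0))


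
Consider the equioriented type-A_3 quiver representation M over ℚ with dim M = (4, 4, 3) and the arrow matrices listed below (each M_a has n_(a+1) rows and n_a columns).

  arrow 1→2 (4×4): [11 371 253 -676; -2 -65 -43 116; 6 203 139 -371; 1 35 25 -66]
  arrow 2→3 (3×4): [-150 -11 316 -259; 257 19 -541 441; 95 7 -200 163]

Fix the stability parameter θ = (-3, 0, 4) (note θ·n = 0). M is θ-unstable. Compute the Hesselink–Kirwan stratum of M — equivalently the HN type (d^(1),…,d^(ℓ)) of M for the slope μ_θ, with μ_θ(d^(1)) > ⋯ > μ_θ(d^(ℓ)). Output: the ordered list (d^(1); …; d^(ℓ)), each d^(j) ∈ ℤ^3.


Barcode: M ≅ I[1,1], I[1,3]^3, I[2,2]. HN layers by μ_θ (3 steps, strictly decreasing):
  μ^(1)=4; μ^(2)=0; μ^(3)=-3

((0, 0, 3); (0, 4, 0); (4, 0, 0))


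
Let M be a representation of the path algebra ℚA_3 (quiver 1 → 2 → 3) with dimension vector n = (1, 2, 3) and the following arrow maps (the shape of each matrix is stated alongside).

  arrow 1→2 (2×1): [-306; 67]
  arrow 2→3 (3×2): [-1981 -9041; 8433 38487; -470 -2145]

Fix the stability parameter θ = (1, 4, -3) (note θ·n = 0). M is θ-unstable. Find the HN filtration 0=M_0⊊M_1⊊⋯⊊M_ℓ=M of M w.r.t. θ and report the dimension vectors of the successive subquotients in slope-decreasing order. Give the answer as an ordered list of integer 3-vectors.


Interval decomposition of M: I[1,3], I[2,3], I[3,3].
HN type (ℓ=3): μ^(1)=2/3; μ^(2)=1/2; μ^(3)=-3

((1, 1, 1); (0, 1, 1); (0, 0, 1))


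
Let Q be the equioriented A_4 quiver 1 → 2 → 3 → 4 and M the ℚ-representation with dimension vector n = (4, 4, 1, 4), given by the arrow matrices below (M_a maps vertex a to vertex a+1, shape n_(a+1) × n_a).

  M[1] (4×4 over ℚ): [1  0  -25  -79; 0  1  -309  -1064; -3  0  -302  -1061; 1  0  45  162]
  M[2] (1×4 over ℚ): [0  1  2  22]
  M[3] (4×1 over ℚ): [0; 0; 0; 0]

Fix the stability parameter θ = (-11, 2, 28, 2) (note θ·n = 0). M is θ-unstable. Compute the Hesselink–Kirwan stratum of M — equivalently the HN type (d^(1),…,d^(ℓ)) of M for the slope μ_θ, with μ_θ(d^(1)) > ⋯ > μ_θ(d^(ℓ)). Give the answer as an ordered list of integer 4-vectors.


Via rank(M_{q-1}∘⋯∘M_p): M ≅ I[1,2]^3, I[1,3], I[4,4]^4.
μ_θ-semistable layers: μ^(1)=28; μ^(2)=2; μ^(3)=-11

((0, 0, 1, 0); (0, 4, 0, 4); (4, 0, 0, 0))


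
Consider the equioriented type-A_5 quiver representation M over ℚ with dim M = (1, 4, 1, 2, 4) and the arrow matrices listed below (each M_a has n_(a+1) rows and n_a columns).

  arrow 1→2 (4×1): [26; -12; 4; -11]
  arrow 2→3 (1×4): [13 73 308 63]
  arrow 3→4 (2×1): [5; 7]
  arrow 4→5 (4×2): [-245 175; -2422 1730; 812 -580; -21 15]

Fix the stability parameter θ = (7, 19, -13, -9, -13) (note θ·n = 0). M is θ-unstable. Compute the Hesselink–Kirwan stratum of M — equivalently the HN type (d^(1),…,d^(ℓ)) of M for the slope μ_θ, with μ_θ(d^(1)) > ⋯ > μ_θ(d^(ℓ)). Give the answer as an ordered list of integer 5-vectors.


Barcode: M ≅ I[1,4], I[2,2]^3, I[4,5], I[5,5]^3. HN layers by μ_θ (4 steps, strictly decreasing):
  μ^(1)=19; μ^(2)=1; μ^(3)=-11; μ^(4)=-13

((0, 3, 0, 0, 0); (1, 1, 1, 1, 0); (0, 0, 0, 1, 1); (0, 0, 0, 0, 3))


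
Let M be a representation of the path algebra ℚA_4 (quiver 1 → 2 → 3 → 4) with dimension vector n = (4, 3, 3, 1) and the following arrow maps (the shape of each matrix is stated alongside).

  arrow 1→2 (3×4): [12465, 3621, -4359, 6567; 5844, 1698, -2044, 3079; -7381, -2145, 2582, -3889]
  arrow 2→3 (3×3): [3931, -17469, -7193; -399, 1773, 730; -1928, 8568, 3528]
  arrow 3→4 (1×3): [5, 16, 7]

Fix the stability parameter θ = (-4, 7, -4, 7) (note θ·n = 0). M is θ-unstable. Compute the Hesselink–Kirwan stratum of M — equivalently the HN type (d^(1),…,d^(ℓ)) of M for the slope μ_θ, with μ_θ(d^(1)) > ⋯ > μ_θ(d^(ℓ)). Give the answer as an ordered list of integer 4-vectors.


Interval decomposition of M: I[1,1], I[1,2], I[1,3], I[1,4], I[3,3].
HN type (ℓ=3): μ^(1)=7; μ^(2)=3/2; μ^(3)=-4

((0, 1, 0, 1); (0, 2, 2, 0); (4, 0, 1, 0))


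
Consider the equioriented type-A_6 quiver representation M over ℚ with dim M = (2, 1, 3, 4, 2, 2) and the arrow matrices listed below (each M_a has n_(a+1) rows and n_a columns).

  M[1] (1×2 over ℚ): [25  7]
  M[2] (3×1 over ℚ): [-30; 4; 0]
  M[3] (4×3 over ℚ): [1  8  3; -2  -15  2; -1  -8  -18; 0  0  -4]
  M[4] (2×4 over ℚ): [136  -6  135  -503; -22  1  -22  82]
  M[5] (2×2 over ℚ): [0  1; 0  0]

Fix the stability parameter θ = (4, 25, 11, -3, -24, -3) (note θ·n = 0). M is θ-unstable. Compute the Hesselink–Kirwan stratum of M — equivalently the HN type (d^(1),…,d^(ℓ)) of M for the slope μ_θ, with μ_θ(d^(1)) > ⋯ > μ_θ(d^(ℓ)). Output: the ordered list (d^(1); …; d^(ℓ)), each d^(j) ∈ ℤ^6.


Barcode: M ≅ I[1,1], I[1,5], I[3,4], I[3,6], I[4,4], I[6,6]. HN layers by μ_θ (4 steps, strictly decreasing):
  μ^(1)=4; μ^(2)=13/5; μ^(3)=-3; μ^(4)=-16/3

((1, 0, 1, 1, 0, 0); (1, 1, 1, 1, 1, 0); (0, 0, 0, 1, 0, 2); (0, 0, 1, 1, 1, 0))


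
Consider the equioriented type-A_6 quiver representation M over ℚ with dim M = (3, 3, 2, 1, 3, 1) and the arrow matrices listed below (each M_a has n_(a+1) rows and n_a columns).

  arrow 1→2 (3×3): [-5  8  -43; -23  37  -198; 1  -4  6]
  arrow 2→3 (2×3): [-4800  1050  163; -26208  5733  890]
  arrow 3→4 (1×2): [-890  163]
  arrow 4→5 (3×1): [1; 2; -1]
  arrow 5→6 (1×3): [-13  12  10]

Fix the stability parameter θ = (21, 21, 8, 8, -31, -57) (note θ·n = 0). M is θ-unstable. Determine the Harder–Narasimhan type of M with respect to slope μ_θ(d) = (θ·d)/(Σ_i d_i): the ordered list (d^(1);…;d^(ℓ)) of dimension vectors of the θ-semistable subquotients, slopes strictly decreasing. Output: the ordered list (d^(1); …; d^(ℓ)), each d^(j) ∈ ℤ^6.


Barcode: M ≅ I[1,2], I[1,3], I[1,6], I[5,5]^2. HN layers by μ_θ (4 steps, strictly decreasing):
  μ^(1)=21; μ^(2)=50/3; μ^(3)=-5; μ^(4)=-31

((1, 1, 0, 0, 0, 0); (1, 1, 1, 0, 0, 0); (1, 1, 1, 1, 1, 1); (0, 0, 0, 0, 2, 0))


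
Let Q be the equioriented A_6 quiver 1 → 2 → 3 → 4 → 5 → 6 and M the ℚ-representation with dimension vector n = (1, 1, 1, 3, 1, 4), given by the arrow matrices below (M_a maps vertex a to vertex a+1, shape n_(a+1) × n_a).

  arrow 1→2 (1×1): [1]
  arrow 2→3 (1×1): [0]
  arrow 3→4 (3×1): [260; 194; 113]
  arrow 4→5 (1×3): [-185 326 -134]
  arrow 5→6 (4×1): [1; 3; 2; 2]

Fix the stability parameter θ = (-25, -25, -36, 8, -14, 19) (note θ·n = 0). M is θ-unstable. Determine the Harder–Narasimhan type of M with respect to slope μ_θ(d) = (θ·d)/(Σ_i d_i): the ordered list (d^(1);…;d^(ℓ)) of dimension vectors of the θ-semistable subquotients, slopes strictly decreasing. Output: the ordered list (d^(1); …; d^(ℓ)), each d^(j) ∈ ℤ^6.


Via rank(M_{q-1}∘⋯∘M_p): M ≅ I[1,2], I[3,6], I[4,4]^2, I[6,6]^3.
μ_θ-semistable layers: μ^(1)=19; μ^(2)=8; μ^(3)=-3; μ^(4)=-25; μ^(5)=-36

((0, 0, 0, 0, 0, 4); (0, 0, 0, 2, 0, 0); (0, 0, 0, 1, 1, 0); (1, 1, 0, 0, 0, 0); (0, 0, 1, 0, 0, 0))


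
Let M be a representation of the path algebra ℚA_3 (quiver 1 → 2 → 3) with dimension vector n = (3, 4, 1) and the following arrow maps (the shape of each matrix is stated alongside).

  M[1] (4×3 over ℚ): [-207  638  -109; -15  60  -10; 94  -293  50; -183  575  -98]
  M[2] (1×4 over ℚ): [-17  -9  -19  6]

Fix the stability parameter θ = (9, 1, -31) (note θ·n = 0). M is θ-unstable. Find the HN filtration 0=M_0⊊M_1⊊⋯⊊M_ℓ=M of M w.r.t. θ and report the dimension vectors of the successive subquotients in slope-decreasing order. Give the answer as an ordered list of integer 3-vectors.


Via rank(M_{q-1}∘⋯∘M_p): M ≅ I[1,2]^2, I[1,3], I[2,2].
μ_θ-semistable layers: μ^(1)=5; μ^(2)=1; μ^(3)=-7

((2, 2, 0); (0, 1, 0); (1, 1, 1))


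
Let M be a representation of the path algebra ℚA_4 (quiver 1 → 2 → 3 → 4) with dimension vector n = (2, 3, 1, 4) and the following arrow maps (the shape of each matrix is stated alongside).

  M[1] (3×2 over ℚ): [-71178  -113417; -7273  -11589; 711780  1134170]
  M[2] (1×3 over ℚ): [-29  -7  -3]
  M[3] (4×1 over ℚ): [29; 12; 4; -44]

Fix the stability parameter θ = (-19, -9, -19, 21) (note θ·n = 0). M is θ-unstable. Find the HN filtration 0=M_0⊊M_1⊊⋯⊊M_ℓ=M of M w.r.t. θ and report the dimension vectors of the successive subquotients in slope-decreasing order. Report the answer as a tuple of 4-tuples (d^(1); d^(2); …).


Interval decomposition of M: I[1,2], I[1,4], I[2,2], I[4,4]^3.
HN type (ℓ=4): μ^(1)=21; μ^(2)=-9; μ^(3)=-14; μ^(4)=-19

((0, 0, 0, 4); (0, 2, 0, 0); (0, 1, 1, 0); (2, 0, 0, 0))


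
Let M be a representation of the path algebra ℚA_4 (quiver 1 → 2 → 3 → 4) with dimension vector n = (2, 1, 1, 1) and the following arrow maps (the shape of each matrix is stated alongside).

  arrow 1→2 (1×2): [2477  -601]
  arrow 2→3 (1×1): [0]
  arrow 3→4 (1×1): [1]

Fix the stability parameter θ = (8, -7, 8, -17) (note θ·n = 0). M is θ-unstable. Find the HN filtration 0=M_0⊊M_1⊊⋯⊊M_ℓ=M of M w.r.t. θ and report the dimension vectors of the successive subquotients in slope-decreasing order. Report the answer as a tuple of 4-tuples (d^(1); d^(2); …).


Interval decomposition of M: I[1,1], I[1,2], I[3,4].
HN type (ℓ=3): μ^(1)=8; μ^(2)=1/2; μ^(3)=-9/2

((1, 0, 0, 0); (1, 1, 0, 0); (0, 0, 1, 1))


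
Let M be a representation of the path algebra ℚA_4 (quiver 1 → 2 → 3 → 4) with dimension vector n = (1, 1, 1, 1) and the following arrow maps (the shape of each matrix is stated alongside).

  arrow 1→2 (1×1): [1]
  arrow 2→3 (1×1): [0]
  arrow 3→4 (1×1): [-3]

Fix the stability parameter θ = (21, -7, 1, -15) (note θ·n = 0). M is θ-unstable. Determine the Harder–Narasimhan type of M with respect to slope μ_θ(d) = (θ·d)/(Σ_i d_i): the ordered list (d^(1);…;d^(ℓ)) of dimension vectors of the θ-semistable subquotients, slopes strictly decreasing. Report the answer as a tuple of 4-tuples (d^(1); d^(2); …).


Interval decomposition of M: I[1,2], I[3,4].
HN type (ℓ=2): μ^(1)=7; μ^(2)=-7

((1, 1, 0, 0); (0, 0, 1, 1))


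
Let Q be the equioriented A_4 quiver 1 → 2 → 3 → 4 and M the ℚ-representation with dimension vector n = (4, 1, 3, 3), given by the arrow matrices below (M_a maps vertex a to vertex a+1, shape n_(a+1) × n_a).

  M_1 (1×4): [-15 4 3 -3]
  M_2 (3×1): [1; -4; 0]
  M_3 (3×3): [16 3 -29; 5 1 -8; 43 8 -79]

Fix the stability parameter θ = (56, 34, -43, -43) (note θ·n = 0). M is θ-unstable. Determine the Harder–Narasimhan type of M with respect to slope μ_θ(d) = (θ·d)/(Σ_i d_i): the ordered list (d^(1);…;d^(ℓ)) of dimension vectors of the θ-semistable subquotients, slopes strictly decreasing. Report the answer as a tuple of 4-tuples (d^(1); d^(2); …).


Interval decomposition of M: I[1,1]^3, I[1,4], I[3,3], I[3,4], I[4,4].
HN type (ℓ=3): μ^(1)=56; μ^(2)=1; μ^(3)=-43

((3, 0, 0, 0); (1, 1, 1, 1); (0, 0, 2, 2))
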